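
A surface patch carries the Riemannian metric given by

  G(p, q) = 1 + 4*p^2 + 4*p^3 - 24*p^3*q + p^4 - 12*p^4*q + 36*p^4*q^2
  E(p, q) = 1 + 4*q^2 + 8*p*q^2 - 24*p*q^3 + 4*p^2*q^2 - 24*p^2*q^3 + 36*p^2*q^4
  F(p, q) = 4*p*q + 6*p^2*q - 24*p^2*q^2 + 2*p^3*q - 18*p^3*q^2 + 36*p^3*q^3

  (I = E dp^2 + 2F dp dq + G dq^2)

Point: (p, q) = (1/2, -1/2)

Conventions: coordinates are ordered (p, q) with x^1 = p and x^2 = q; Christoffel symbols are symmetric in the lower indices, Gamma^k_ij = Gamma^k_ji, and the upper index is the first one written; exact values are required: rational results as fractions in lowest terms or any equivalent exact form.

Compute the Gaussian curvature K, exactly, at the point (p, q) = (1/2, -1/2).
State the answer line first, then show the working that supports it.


Answer: K = -8256/25921

E = 97/16, F = -9/2, G = 5, EG - F^2 = 161/16 at the point
E_p = 45/4, E_q = -27, F_p = -37/2, F_q = 123/8, G_p = 24, G_q = -6
E_qq = 99, F_pq = 277/4, G_pp = 104
K follows from Brioschi's formula, (det M1 - det M2)/(EG - F^2)^2.
M1 = [[-E_qq/2 + F_pq - G_pp/2, E_p/2, F_p - E_q/2], [F_q - G_p/2, E, F], [G_q/2, F, G]] = [[-129/4, 45/8, -5], [27/8, 97/16, -9/2], [-3, -9/2, 5]]; det M1 = -717/2
M2 = [[0, E_q/2, G_p/2], [E_q/2, E, F], [G_p/2, F, G]] = [[0, -27/2, 12], [-27/2, 97/16, -9/2], [12, -9/2, 5]]; det M2 = -1305/4
det M1 - det M2 = -129/4; K = -129/4 / (161/16)^2 = -8256/25921


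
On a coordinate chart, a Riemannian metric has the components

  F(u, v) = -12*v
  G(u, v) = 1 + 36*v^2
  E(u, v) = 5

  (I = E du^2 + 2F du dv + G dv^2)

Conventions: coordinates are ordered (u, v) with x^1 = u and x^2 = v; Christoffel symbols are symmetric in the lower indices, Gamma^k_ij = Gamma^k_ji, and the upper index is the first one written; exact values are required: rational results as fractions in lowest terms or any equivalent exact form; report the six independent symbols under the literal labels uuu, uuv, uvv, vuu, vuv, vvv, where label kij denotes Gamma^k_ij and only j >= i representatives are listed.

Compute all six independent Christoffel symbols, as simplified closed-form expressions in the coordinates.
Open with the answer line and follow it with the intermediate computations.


Answer: Gamma_uuu = 0, Gamma_uuv = 0, Gamma_uvv = -12/(36*v^2 + 5), Gamma_vuu = 0, Gamma_vuv = 0, Gamma_vvv = 36*v/(36*v^2 + 5)

E = 5; F = -12*v; G = 1 + 36*v^2
Gamma^k_ij = (1/2) g^{kl} (d_i g_jl + d_j g_il - d_l g_ij), with g^inv = (1/(EG-F^2)) [[G, -F], [-F, E]]
first partials: E_u = 0, E_v = 0, F_u = 0, F_v = -12, G_u = 0, G_v = 72*v
D = EG - F^2 = 5 + 36*v^2
expanded: Gamma^u_uu = (G E_u - 2F F_u + F E_v)/(2D), Gamma^u_uv = (G E_v - F G_u)/(2D), Gamma^u_vv = (2G F_v - G G_u - F G_v)/(2D), Gamma^v_uu = (2E F_u - E E_v - F E_u)/(2D), Gamma^v_uv = (E G_u - F E_v)/(2D), Gamma^v_vv = (E G_v - 2F F_v + F G_u)/(2D); substitute and cancel common factors


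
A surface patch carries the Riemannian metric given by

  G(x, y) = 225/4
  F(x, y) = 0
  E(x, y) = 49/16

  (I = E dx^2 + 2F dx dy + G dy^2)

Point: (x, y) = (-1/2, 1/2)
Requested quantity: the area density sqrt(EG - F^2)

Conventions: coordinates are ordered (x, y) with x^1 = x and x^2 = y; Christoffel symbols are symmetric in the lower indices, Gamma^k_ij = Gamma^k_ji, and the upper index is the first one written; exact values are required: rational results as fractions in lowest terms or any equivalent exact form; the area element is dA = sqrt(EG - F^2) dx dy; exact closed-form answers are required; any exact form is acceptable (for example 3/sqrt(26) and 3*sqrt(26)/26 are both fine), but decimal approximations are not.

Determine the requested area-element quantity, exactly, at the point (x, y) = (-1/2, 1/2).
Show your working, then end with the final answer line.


E = 49/16, F = 0, G = 225/4; EG - F^2 = 11025/64

Answer: sqrt(EG - F^2) = 105/8


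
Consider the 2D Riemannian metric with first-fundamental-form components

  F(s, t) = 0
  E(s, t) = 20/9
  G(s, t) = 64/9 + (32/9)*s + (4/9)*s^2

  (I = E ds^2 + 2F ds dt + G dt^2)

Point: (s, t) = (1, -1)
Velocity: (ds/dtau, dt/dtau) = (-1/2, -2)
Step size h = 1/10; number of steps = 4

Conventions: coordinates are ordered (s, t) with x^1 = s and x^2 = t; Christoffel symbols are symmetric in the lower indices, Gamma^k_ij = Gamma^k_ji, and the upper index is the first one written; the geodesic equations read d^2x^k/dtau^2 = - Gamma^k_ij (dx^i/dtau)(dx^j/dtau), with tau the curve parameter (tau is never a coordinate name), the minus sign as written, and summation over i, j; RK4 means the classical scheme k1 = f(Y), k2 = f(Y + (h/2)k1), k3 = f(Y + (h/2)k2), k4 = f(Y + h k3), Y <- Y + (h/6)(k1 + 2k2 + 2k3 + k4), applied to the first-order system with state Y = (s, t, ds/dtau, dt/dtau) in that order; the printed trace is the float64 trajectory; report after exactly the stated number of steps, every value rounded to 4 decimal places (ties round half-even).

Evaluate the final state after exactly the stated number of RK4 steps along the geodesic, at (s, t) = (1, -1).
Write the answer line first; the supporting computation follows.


Answer: s = 1.1225, t = -1.7977, ds/dtau = 1.0932, dt/dtau = -1.9055

f(Y) = (ds/dtau, dt/dtau, -Gamma^s_ij Y'^i Y'^j, -Gamma^t_ij Y'^i Y'^j) with the Gammas evaluated at the stage position; h = 0.100000; intermediate values shown to 6 dp
step 0: s = 1.0000, t = -1.0000, ds/dtau = -0.5000, dt/dtau = -2.0000
step 1:
  k1: at (s, t) = (1.000000, -1.000000), (ds/dtau, dt/dtau) = (-0.500000, -2.000000); Gamma_sss = 0.000000, Gamma_sst = 0.000000, Gamma_stt = -1.000000, Gamma_tss = 0.000000, Gamma_tst = 0.200000, Gamma_ttt = 0.000000; k1 = (-0.500000, -2.000000, 4.000000, -0.400000)
  k2: at (s, t) = (0.975000, -1.100000), (ds/dtau, dt/dtau) = (-0.300000, -2.020000); Gamma_sss = 0.000000, Gamma_sst = 0.000000, Gamma_stt = -0.995000, Gamma_tss = 0.000000, Gamma_tst = 0.201005, Gamma_ttt = 0.000000; k2 = (-0.300000, -2.020000, 4.059998, -0.243618)
  k3: at (s, t) = (0.985000, -1.101000), (ds/dtau, dt/dtau) = (-0.297000, -2.012181); Gamma_sss = 0.000000, Gamma_sst = 0.000000, Gamma_stt = -0.997000, Gamma_tss = 0.000000, Gamma_tst = 0.200602, Gamma_ttt = 0.000000; k3 = (-0.297000, -2.012181, 4.036725, -0.239766)
  k4: at (s, t) = (0.970300, -1.201218), (ds/dtau, dt/dtau) = (-0.096327, -2.023977); Gamma_sss = 0.000000, Gamma_sst = 0.000000, Gamma_stt = -0.994060, Gamma_tss = 0.000000, Gamma_tst = 0.201195, Gamma_ttt = 0.000000; k4 = (-0.096327, -2.023977, 4.072148, -0.078452)
  Y <- Y + (h/6)(k1 + 2k2 + 2k3 + k4): s = 0.9702, t = -1.2015, ds/dtau = -0.0956, dt/dtau = -2.0241
step 2:
  k1: at (s, t) = (0.970161, -1.201472), (ds/dtau, dt/dtau) = (-0.095573, -2.024087); Gamma_sss = 0.000000, Gamma_sst = 0.000000, Gamma_stt = -0.994032, Gamma_tss = 0.000000, Gamma_tst = 0.201201, Gamma_ttt = 0.000000; k1 = (-0.095573, -2.024087, 4.072479, -0.077844)
  k2: at (s, t) = (0.965383, -1.302677), (ds/dtau, dt/dtau) = (0.108051, -2.027979); Gamma_sss = 0.000000, Gamma_sst = 0.000000, Gamma_stt = -0.993077, Gamma_tss = 0.000000, Gamma_tst = 0.201394, Gamma_ttt = 0.000000; k2 = (0.108051, -2.027979, 4.084225, 0.088261)
  k3: at (s, t) = (0.975564, -1.302871), (ds/dtau, dt/dtau) = (0.108638, -2.019674); Gamma_sss = 0.000000, Gamma_sst = 0.000000, Gamma_stt = -0.995113, Gamma_tss = 0.000000, Gamma_tst = 0.200982, Gamma_ttt = 0.000000; k3 = (0.108638, -2.019674, 4.059147, 0.088196)
  k4: at (s, t) = (0.981025, -1.403440), (ds/dtau, dt/dtau) = (0.310341, -2.015267); Gamma_sss = 0.000000, Gamma_sst = 0.000000, Gamma_stt = -0.996205, Gamma_tss = 0.000000, Gamma_tst = 0.200762, Gamma_ttt = 0.000000; k4 = (0.310341, -2.015267, 4.045890, 0.251121)
  Y <- Y + (h/6)(k1 + 2k2 + 2k3 + k4): s = 0.9810, t = -1.4037, ds/dtau = 0.3112, dt/dtau = -2.0153
step 3:
  k1: at (s, t) = (0.980964, -1.403717), (ds/dtau, dt/dtau) = (0.311178, -2.015317); Gamma_sss = 0.000000, Gamma_sst = 0.000000, Gamma_stt = -0.996193, Gamma_tss = 0.000000, Gamma_tst = 0.200764, Gamma_ttt = 0.000000; k1 = (0.311178, -2.015317, 4.046040, 0.251808)
  k2: at (s, t) = (0.996523, -1.504483), (ds/dtau, dt/dtau) = (0.513480, -2.002727); Gamma_sss = 0.000000, Gamma_sst = 0.000000, Gamma_stt = -0.999305, Gamma_tss = 0.000000, Gamma_tst = 0.200139, Gamma_ttt = 0.000000; k2 = (0.513480, -2.002727, 4.008125, 0.411631)
  k3: at (s, t) = (1.006638, -1.503853), (ds/dtau, dt/dtau) = (0.511585, -1.994736); Gamma_sss = 0.000000, Gamma_sst = 0.000000, Gamma_stt = -1.001328, Gamma_tss = 0.000000, Gamma_tst = 0.199735, Gamma_ttt = 0.000000; k3 = (0.511585, -1.994736, 3.984252, 0.407649)
  k4: at (s, t) = (1.032122, -1.603190), (ds/dtau, dt/dtau) = (0.709604, -1.974552); Gamma_sss = 0.000000, Gamma_sst = 0.000000, Gamma_stt = -1.006424, Gamma_tss = 0.000000, Gamma_tst = 0.198723, Gamma_ttt = 0.000000; k4 = (0.709604, -1.974552, 3.923904, 0.556882)
  Y <- Y + (h/6)(k1 + 2k2 + 2k3 + k4): s = 1.0321, t = -1.6035, ds/dtau = 0.7104, dt/dtau = -1.9745
step 4:
  k1: at (s, t) = (1.032145, -1.603463), (ds/dtau, dt/dtau) = (0.710423, -1.974530); Gamma_sss = 0.000000, Gamma_sst = 0.000000, Gamma_stt = -1.006429, Gamma_tss = 0.000000, Gamma_tst = 0.198722, Gamma_ttt = 0.000000; k1 = (0.710423, -1.974530, 3.923833, 0.557517)
  k2: at (s, t) = (1.067667, -1.702190), (ds/dtau, dt/dtau) = (0.906615, -1.946654); Gamma_sss = 0.000000, Gamma_sst = 0.000000, Gamma_stt = -1.013533, Gamma_tss = 0.000000, Gamma_tst = 0.197329, Gamma_ttt = 0.000000; k2 = (0.906615, -1.946654, 3.840745, 0.696520)
  k3: at (s, t) = (1.077476, -1.700796), (ds/dtau, dt/dtau) = (0.902461, -1.939704); Gamma_sss = 0.000000, Gamma_sst = 0.000000, Gamma_stt = -1.015495, Gamma_tss = 0.000000, Gamma_tst = 0.196948, Gamma_ttt = 0.000000; k3 = (0.902461, -1.939704, 3.820750, 0.689518)
  k4: at (s, t) = (1.122392, -1.797434), (ds/dtau, dt/dtau) = (1.092499, -1.905578); Gamma_sss = 0.000000, Gamma_sst = 0.000000, Gamma_stt = -1.024478, Gamma_tss = 0.000000, Gamma_tst = 0.195221, Gamma_ttt = 0.000000; k4 = (1.092499, -1.905578, 3.720113, 0.812839)
  Y <- Y + (h/6)(k1 + 2k2 + 2k3 + k4): s = 1.1225, t = -1.7977, ds/dtau = 1.0932, dt/dtau = -1.9055


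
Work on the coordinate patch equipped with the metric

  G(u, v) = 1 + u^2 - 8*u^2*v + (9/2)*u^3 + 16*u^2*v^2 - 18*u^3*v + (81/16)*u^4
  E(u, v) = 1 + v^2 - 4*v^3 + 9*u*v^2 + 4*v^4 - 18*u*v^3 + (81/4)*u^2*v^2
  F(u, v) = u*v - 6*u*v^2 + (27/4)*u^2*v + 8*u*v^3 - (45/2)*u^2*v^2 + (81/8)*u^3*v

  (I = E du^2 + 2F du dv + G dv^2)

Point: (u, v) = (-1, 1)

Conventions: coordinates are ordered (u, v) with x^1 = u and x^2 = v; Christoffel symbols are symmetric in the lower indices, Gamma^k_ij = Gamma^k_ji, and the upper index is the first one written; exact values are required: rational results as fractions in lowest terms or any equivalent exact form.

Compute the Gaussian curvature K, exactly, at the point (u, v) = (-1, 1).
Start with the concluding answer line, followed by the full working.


Answer: K = -9792/885481

E = 125/4, F = -231/8, G = 457/16, EG - F^2 = 941/16 at the point
E_u = -99/2, E_v = 165/2, F_u = 519/8, F_v = -491/8, G_u = -315/4, G_v = 42
E_vv = 313/2, F_uv = 959/8, G_uu = 639/4
By Brioschi, K is (det M1 - det M2) divided by (EG - F^2) squared.
M1 = [[-E_vv/2 + F_uv - G_uu/2, E_u/2, F_u - E_v/2], [F_v - G_u/2, E, F], [G_v/2, F, G]] = [[-153/4, -99/4, 189/8], [-22, 125/4, -231/8], [21, -231/8, 457/16]]; det M1 = -210573/64
M2 = [[0, E_v/2, G_u/2], [E_v/2, E, F], [G_u/2, F, G]] = [[0, 165/4, -315/8], [165/4, 125/4, -231/8], [-315/8, -231/8, 457/16]]; det M2 = -208125/64
det M1 - det M2 = -153/4; K = -153/4 / (941/16)^2 = -9792/885481


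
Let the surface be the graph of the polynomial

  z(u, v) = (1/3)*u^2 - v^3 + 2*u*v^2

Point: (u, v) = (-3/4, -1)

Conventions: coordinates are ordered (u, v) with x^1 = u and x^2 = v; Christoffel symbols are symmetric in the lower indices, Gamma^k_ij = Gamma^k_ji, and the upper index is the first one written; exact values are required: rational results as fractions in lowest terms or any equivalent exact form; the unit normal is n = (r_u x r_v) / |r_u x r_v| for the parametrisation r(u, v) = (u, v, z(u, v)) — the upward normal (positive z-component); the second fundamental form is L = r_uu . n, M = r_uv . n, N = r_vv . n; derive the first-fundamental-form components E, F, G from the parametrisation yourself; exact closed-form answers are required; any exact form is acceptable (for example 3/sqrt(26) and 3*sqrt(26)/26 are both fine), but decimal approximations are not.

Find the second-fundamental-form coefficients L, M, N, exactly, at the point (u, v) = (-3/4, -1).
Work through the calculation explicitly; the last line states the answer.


z_u = 3/2, z_v = 0, z_uu = 2/3, z_uv = -4, z_vv = 3
E = 13/4, F = 0, G = 1; answer radicand W^2 = 13/4
unnormalised second-form numerators: l = 2/3, m = -4, n = 3; L = l/sqrt(13/4), and similarly M = m/sqrt(W^2), N = n/sqrt(W^2)

Answer: L = 4*sqrt(13)/39, M = -8*sqrt(13)/13, N = 6*sqrt(13)/13


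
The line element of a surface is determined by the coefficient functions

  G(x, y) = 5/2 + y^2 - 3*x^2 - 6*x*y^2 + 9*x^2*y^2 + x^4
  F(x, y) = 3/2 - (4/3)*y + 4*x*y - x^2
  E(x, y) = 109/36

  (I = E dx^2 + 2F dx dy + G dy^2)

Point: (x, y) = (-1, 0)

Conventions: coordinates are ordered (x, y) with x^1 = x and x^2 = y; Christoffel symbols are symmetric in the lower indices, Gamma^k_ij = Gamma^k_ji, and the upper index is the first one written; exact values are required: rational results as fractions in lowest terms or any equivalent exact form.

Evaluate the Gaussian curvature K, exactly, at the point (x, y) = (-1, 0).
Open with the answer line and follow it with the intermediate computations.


Answer: K = -216/169

E = 109/36, F = 1/2, G = 1/2, EG - F^2 = 91/72 at the point
E_x = 0, E_y = 0, F_x = 2, F_y = -16/3, G_x = 2, G_y = 0
E_yy = 0, F_xy = 4, G_xx = 6
K follows from Brioschi's formula, (det M1 - det M2)/(EG - F^2)^2.
M1 = [[-E_yy/2 + F_xy - G_xx/2, E_x/2, F_x - E_y/2], [F_y - G_x/2, E, F], [G_y/2, F, G]] = [[1, 0, 2], [-19/3, 109/36, 1/2], [0, 1/2, 1/2]]; det M1 = -365/72
M2 = [[0, E_y/2, G_x/2], [E_y/2, E, F], [G_x/2, F, G]] = [[0, 0, 1], [0, 109/36, 1/2], [1, 1/2, 1/2]]; det M2 = -109/36
det M1 - det M2 = -49/24; K = -49/24 / (91/72)^2 = -216/169


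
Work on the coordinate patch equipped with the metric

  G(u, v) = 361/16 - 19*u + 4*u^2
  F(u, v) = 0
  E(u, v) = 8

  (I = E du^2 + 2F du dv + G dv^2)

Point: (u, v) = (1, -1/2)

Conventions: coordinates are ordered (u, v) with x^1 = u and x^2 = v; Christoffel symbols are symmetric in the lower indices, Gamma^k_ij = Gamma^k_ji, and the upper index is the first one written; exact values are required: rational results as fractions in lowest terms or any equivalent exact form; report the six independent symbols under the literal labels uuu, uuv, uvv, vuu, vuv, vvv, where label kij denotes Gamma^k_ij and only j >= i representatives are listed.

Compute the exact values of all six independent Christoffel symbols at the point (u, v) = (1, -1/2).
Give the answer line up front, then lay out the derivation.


Answer: Gamma_uuu = 0, Gamma_uuv = 0, Gamma_uvv = 11/16, Gamma_vuu = 0, Gamma_vuv = -8/11, Gamma_vvv = 0

E = 8, F = 0, G = 121/16 at the point
E_u = 0, E_v = 0, F_u = 0, F_v = 0, G_u = -11, G_v = 0
EG - F^2 = 121/2;  g^inv = (2/121) * [[121/16, 0], [0, 8]]
first-kind symbols [ij,l] = (1/2)(d_i g_jl + d_j g_il - d_l g_ij): [uu,u] = E_u/2 = 0, [uu,v] = F_u - E_v/2 = 0, [uv,u] = E_v/2 = 0, [uv,v] = G_u/2 = -11/2, [vv,u] = F_v - G_u/2 = 11/2, [vv,v] = G_v/2 = 0
Gamma^u_ij = (G*[ij,u] - F*[ij,v])/(EG - F^2), Gamma^v_ij = (E*[ij,v] - F*[ij,u])/(EG - F^2)


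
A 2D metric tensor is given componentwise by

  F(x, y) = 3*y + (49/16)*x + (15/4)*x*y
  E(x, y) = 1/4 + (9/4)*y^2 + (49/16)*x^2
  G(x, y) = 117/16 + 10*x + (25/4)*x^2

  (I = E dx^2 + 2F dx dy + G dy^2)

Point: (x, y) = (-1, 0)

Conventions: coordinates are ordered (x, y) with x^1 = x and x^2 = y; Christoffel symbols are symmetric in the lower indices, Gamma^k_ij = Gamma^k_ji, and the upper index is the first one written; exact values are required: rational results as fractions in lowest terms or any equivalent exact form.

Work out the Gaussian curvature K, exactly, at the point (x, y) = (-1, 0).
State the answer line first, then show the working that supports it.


Answer: K = -22784/24025

E = 53/16, F = -49/16, G = 57/16, EG - F^2 = 155/64 at the point
E_x = -49/8, E_y = 0, F_x = 49/16, F_y = -3/4, G_x = -5/2, G_y = 0
E_yy = 9/2, F_xy = 15/4, G_xx = 25/2
K follows from Brioschi's formula, (det M1 - det M2)/(EG - F^2)^2.
M1 = [[-E_yy/2 + F_xy - G_xx/2, E_x/2, F_x - E_y/2], [F_y - G_x/2, E, F], [G_y/2, F, G]] = [[-19/4, -49/16, 49/16], [1/2, 53/16, -49/16], [0, -49/16, 57/16]]; det M1 = -2749/256
M2 = [[0, E_y/2, G_x/2], [E_y/2, E, F], [G_x/2, F, G]] = [[0, 0, -5/4], [0, 53/16, -49/16], [-5/4, -49/16, 57/16]]; det M2 = -1325/256
det M1 - det M2 = -89/16; K = -89/16 / (155/64)^2 = -22784/24025


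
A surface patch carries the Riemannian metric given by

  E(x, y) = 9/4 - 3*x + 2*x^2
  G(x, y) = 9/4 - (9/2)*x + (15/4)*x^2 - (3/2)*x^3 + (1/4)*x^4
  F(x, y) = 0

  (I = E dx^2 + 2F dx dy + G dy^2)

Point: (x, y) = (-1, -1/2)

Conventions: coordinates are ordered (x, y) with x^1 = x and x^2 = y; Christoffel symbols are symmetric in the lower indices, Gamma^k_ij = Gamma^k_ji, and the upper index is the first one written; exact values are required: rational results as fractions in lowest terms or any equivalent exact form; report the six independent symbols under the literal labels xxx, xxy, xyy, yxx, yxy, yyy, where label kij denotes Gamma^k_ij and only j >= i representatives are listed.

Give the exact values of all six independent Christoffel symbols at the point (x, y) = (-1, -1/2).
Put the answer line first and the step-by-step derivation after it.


Answer: Gamma_xxx = -14/29, Gamma_xxy = 0, Gamma_xyy = 35/29, Gamma_yxx = 0, Gamma_yxy = -5/7, Gamma_yyy = 0

E = 29/4, F = 0, G = 49/4 at the point
E_x = -7, E_y = 0, F_x = 0, F_y = 0, G_x = -35/2, G_y = 0
EG - F^2 = 1421/16;  g^inv = (16/1421) * [[49/4, 0], [0, 29/4]]
first-kind symbols [ij,l] = (1/2)(d_i g_jl + d_j g_il - d_l g_ij): [xx,x] = E_x/2 = -7/2, [xx,y] = F_x - E_y/2 = 0, [xy,x] = E_y/2 = 0, [xy,y] = G_x/2 = -35/4, [yy,x] = F_y - G_x/2 = 35/4, [yy,y] = G_y/2 = 0
Gamma^x_ij = (G*[ij,x] - F*[ij,y])/(EG - F^2), Gamma^y_ij = (E*[ij,y] - F*[ij,x])/(EG - F^2)


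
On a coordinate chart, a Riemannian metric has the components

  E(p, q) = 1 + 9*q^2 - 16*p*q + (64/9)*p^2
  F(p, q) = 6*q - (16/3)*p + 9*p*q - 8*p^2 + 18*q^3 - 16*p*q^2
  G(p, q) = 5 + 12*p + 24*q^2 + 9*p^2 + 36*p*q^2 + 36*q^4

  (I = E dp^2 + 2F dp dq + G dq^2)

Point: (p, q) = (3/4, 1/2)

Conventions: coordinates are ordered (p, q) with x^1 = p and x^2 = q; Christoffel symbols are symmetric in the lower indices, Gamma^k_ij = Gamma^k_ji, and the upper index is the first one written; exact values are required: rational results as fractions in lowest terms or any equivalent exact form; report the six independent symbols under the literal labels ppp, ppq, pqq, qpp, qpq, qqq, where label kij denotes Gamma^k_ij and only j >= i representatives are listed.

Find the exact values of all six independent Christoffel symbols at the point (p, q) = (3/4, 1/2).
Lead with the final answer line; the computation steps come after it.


Answer: Gamma_ppp = 64/1647, Gamma_ppq = -8/183, Gamma_pqq = -16/183, Gamma_qpp = -736/1647, Gamma_qpq = 92/183, Gamma_qqq = 184/183

E = 5/4, F = -23/8, G = 545/16 at the point
E_p = 8/3, E_q = -3, F_p = -101/6, F_q = 57/4, G_p = 69/2, G_q = 69
EG - F^2 = 549/16;  g^inv = (16/549) * [[545/16, 23/8], [23/8, 5/4]]
first-kind symbols [ij,l] = (1/2)(d_i g_jl + d_j g_il - d_l g_ij): [pp,p] = E_p/2 = 4/3, [pp,q] = F_p - E_q/2 = -46/3, [pq,p] = E_q/2 = -3/2, [pq,q] = G_p/2 = 69/4, [qq,p] = F_q - G_p/2 = -3, [qq,q] = G_q/2 = 69/2
Gamma^p_ij = (G*[ij,p] - F*[ij,q])/(EG - F^2), Gamma^q_ij = (E*[ij,q] - F*[ij,p])/(EG - F^2)


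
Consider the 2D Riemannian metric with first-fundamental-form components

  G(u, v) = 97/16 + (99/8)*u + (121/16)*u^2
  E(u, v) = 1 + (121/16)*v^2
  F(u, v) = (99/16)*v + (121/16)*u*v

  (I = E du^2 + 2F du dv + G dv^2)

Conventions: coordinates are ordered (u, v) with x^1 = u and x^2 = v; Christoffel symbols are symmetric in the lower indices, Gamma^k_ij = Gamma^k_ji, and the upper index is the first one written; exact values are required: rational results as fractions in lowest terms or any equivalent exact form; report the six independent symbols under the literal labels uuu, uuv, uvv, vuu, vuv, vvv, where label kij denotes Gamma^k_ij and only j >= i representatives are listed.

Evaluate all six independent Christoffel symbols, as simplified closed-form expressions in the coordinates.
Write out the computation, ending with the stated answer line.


E = 1 + (121/16)*v^2; F = (99/16)*v + (121/16)*u*v; G = 97/16 + (99/8)*u + (121/16)*u^2
Gamma^k_ij = (1/2) g^{kl} (d_i g_jl + d_j g_il - d_l g_ij), with g^inv = (1/(EG-F^2)) [[G, -F], [-F, E]]
first partials: E_u = 0, E_v = (121/8)*v, F_u = (121/16)*v, F_v = 99/16 + (121/16)*u, G_u = 99/8 + (121/8)*u, G_v = 0
D = EG - F^2 = 97/16 + (99/8)*u + (121/16)*v^2 + (121/16)*u^2
expanded: Gamma^u_uu = (G E_u - 2F F_u + F E_v)/(2D), Gamma^u_uv = (G E_v - F G_u)/(2D), Gamma^u_vv = (2G F_v - G G_u - F G_v)/(2D), Gamma^v_uu = (2E F_u - E E_v - F E_u)/(2D), Gamma^v_uv = (E G_u - F E_v)/(2D), Gamma^v_vv = (E G_v - 2F F_v + F G_u)/(2D); substitute and cancel common factors

Answer: Gamma_uuu = 0, Gamma_uuv = 121*v/(121*u^2 + 198*u + 121*v^2 + 97), Gamma_uvv = 0, Gamma_vuu = 0, Gamma_vuv = (121*u + 99)/(121*u^2 + 198*u + 121*v^2 + 97), Gamma_vvv = 0


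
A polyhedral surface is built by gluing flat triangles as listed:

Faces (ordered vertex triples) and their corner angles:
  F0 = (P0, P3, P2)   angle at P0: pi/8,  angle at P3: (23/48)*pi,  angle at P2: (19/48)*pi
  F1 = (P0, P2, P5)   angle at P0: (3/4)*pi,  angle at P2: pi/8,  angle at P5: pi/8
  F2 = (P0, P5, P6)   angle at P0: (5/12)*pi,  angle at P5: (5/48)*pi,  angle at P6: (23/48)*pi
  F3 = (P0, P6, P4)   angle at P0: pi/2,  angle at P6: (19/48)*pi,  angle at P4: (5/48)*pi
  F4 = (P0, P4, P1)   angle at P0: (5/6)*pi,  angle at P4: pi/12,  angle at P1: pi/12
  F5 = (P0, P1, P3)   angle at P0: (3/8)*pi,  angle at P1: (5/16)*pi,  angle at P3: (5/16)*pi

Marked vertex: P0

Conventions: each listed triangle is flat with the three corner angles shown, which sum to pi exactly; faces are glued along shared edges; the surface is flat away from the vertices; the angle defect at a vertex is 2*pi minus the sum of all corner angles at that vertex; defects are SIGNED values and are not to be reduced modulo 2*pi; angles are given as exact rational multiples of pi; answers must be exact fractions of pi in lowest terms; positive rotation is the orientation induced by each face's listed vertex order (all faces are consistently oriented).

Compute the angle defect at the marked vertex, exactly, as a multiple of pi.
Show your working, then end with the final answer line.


Sum of corner angles at P0: 3*pi
defect = 2*pi - 3*pi

Answer: defect(P0) = -pi


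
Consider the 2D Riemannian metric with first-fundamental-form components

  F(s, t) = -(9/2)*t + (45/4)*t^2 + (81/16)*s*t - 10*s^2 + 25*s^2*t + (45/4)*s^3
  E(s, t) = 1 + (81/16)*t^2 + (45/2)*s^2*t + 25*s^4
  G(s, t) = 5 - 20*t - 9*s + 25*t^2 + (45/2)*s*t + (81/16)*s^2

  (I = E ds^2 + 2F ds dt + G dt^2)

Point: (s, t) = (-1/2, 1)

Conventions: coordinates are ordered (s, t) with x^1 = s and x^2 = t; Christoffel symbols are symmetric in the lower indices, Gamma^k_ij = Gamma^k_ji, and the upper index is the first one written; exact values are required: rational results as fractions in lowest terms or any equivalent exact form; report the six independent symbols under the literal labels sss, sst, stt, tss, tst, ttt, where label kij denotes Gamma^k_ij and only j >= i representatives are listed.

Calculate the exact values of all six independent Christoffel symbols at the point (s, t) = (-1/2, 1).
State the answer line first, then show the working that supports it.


Answer: Gamma_sss = -1120/1073, Gamma_sst = 504/1073, Gamma_stt = 1120/1073, Gamma_tss = -600/1073, Gamma_tst = 270/1073, Gamma_ttt = 600/1073

E = 53/4, F = 105/16, G = 289/64 at the point
E_s = -35, E_t = 63/4, F_s = -3/2, F_t = 695/32, G_s = 135/16, G_t = 75/4
EG - F^2 = 1073/64;  g^inv = (64/1073) * [[289/64, -105/16], [-105/16, 53/4]]
first-kind symbols [ij,l] = (1/2)(d_i g_jl + d_j g_il - d_l g_ij): [ss,s] = E_s/2 = -35/2, [ss,t] = F_s - E_t/2 = -75/8, [st,s] = E_t/2 = 63/8, [st,t] = G_s/2 = 135/32, [tt,s] = F_t - G_s/2 = 35/2, [tt,t] = G_t/2 = 75/8
Gamma^s_ij = (G*[ij,s] - F*[ij,t])/(EG - F^2), Gamma^t_ij = (E*[ij,t] - F*[ij,s])/(EG - F^2)


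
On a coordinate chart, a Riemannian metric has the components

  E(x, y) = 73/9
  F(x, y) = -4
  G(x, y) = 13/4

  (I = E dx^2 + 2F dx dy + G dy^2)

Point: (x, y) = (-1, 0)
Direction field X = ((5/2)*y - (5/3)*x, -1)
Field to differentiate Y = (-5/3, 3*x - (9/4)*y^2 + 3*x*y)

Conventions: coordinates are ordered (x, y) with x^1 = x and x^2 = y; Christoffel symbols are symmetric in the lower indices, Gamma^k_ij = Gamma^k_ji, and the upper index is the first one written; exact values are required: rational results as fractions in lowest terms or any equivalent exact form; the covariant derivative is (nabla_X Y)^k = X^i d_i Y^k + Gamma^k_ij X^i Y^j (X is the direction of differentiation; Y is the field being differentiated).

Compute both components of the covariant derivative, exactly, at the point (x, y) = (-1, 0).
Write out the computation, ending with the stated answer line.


E = 73/9, F = -4, G = 13/4 at the point
E_x = 0, E_y = 0, F_x = 0, F_y = 0, G_x = 0, G_y = 0
EG - F^2 = 373/36;  g^inv = (36/373) * [[13/4, 4], [4, 73/9]]
first-kind symbols [ij,l] = (1/2)(d_i g_jl + d_j g_il - d_l g_ij): [xx,x] = E_x/2 = 0, [xx,y] = F_x - E_y/2 = 0, [xy,x] = E_y/2 = 0, [xy,y] = G_x/2 = 0, [yy,x] = F_y - G_x/2 = 0, [yy,y] = G_y/2 = 0
Gamma^x_ij = (G*[ij,x] - F*[ij,y])/(EG - F^2), Gamma^y_ij = (E*[ij,y] - F*[ij,x])/(EG - F^2)
Gamma_xxx = 0, Gamma_xxy = 0, Gamma_xyy = 0, Gamma_yxx = 0, Gamma_yxy = 0, Gamma_yyy = 0
X = (5/3, -1), Y = (-5/3, -3) at the point

Answer: (nabla_X Y)^x = 0, (nabla_X Y)^y = 8


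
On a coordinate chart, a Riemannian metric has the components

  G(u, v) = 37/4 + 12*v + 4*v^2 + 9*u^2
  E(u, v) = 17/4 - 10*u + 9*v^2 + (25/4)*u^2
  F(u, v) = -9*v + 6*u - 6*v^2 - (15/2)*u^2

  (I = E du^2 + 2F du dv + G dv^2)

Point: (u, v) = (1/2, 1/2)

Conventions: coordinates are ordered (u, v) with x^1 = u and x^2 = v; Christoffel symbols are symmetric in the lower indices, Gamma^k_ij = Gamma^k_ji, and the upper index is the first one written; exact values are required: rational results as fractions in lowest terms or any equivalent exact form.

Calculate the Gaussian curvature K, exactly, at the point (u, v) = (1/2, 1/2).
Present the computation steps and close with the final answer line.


E = 49/16, F = -39/8, G = 37/2, EG - F^2 = 2105/64 at the point
E_u = -15/4, E_v = 9, F_u = -3/2, F_v = -15, G_u = 9, G_v = 16
E_vv = 18, F_uv = 0, G_uu = 18
Compute both Brioschi determinants and normalise by (EG - F^2)^2.
M1 = [[-E_vv/2 + F_uv - G_uu/2, E_u/2, F_u - E_v/2], [F_v - G_u/2, E, F], [G_v/2, F, G]] = [[-18, -15/8, -6], [-39/2, 49/16, -39/8], [8, -39/8, 37/2]]; det M1 = -25899/16
M2 = [[0, E_v/2, G_u/2], [E_v/2, E, F], [G_u/2, F, G]] = [[0, 9/2, 9/2], [9/2, 49/16, -39/8], [9/2, -39/8, 37/2]]; det M2 = -40581/64
det M1 - det M2 = -63015/64; K = -63015/64 / (2105/64)^2 = -806592/886205

Answer: K = -806592/886205


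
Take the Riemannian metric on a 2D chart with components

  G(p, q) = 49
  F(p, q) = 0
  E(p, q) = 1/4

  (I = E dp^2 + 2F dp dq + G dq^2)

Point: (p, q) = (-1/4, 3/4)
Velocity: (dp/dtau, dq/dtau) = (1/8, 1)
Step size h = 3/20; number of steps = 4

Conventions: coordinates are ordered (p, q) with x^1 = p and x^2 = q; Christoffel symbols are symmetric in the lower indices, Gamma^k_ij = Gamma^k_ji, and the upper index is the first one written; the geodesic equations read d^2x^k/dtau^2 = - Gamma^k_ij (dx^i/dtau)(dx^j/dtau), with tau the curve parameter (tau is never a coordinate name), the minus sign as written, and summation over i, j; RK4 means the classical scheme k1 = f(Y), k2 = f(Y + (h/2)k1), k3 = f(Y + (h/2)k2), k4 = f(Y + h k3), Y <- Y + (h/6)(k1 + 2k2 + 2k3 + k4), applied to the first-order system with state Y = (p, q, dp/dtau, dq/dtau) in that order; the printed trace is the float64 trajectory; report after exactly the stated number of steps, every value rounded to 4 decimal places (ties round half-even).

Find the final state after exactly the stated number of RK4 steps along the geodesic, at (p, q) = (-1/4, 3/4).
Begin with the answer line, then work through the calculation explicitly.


Answer: p = -0.1750, q = 1.3500, dp/dtau = 0.1250, dq/dtau = 1.0000

f(Y) = (dp/dtau, dq/dtau, -Gamma^p_ij Y'^i Y'^j, -Gamma^q_ij Y'^i Y'^j) with the Gammas evaluated at the stage position; h = 0.150000; intermediate values shown to 6 dp
step 0: p = -0.2500, q = 0.7500, dp/dtau = 0.1250, dq/dtau = 1.0000
step 1:
  k1: at (p, q) = (-0.250000, 0.750000), (dp/dtau, dq/dtau) = (0.125000, 1.000000); Gamma_ppp = 0.000000, Gamma_ppq = 0.000000, Gamma_pqq = 0.000000, Gamma_qpp = 0.000000, Gamma_qpq = 0.000000, Gamma_qqq = 0.000000; k1 = (0.125000, 1.000000, 0.000000, 0.000000)
  k2: at (p, q) = (-0.240625, 0.825000), (dp/dtau, dq/dtau) = (0.125000, 1.000000); Gamma_ppp = 0.000000, Gamma_ppq = 0.000000, Gamma_pqq = 0.000000, Gamma_qpp = 0.000000, Gamma_qpq = 0.000000, Gamma_qqq = 0.000000; k2 = (0.125000, 1.000000, 0.000000, 0.000000)
  k3: at (p, q) = (-0.240625, 0.825000), (dp/dtau, dq/dtau) = (0.125000, 1.000000); Gamma_ppp = 0.000000, Gamma_ppq = 0.000000, Gamma_pqq = 0.000000, Gamma_qpp = 0.000000, Gamma_qpq = 0.000000, Gamma_qqq = 0.000000; k3 = (0.125000, 1.000000, 0.000000, 0.000000)
  k4: at (p, q) = (-0.231250, 0.900000), (dp/dtau, dq/dtau) = (0.125000, 1.000000); Gamma_ppp = 0.000000, Gamma_ppq = 0.000000, Gamma_pqq = 0.000000, Gamma_qpp = 0.000000, Gamma_qpq = 0.000000, Gamma_qqq = 0.000000; k4 = (0.125000, 1.000000, 0.000000, 0.000000)
  Y <- Y + (h/6)(k1 + 2k2 + 2k3 + k4): p = -0.2313, q = 0.9000, dp/dtau = 0.1250, dq/dtau = 1.0000
step 2:
  k1: at (p, q) = (-0.231250, 0.900000), (dp/dtau, dq/dtau) = (0.125000, 1.000000); Gamma_ppp = 0.000000, Gamma_ppq = 0.000000, Gamma_pqq = 0.000000, Gamma_qpp = 0.000000, Gamma_qpq = 0.000000, Gamma_qqq = 0.000000; k1 = (0.125000, 1.000000, 0.000000, 0.000000)
  k2: at (p, q) = (-0.221875, 0.975000), (dp/dtau, dq/dtau) = (0.125000, 1.000000); Gamma_ppp = 0.000000, Gamma_ppq = 0.000000, Gamma_pqq = 0.000000, Gamma_qpp = 0.000000, Gamma_qpq = 0.000000, Gamma_qqq = 0.000000; k2 = (0.125000, 1.000000, 0.000000, 0.000000)
  k3: at (p, q) = (-0.221875, 0.975000), (dp/dtau, dq/dtau) = (0.125000, 1.000000); Gamma_ppp = 0.000000, Gamma_ppq = 0.000000, Gamma_pqq = 0.000000, Gamma_qpp = 0.000000, Gamma_qpq = 0.000000, Gamma_qqq = 0.000000; k3 = (0.125000, 1.000000, 0.000000, 0.000000)
  k4: at (p, q) = (-0.212500, 1.050000), (dp/dtau, dq/dtau) = (0.125000, 1.000000); Gamma_ppp = 0.000000, Gamma_ppq = 0.000000, Gamma_pqq = 0.000000, Gamma_qpp = 0.000000, Gamma_qpq = 0.000000, Gamma_qqq = 0.000000; k4 = (0.125000, 1.000000, 0.000000, 0.000000)
  Y <- Y + (h/6)(k1 + 2k2 + 2k3 + k4): p = -0.2125, q = 1.0500, dp/dtau = 0.1250, dq/dtau = 1.0000
step 3:
  k1: at (p, q) = (-0.212500, 1.050000), (dp/dtau, dq/dtau) = (0.125000, 1.000000); Gamma_ppp = 0.000000, Gamma_ppq = 0.000000, Gamma_pqq = 0.000000, Gamma_qpp = 0.000000, Gamma_qpq = 0.000000, Gamma_qqq = 0.000000; k1 = (0.125000, 1.000000, 0.000000, 0.000000)
  k2: at (p, q) = (-0.203125, 1.125000), (dp/dtau, dq/dtau) = (0.125000, 1.000000); Gamma_ppp = 0.000000, Gamma_ppq = 0.000000, Gamma_pqq = 0.000000, Gamma_qpp = 0.000000, Gamma_qpq = 0.000000, Gamma_qqq = 0.000000; k2 = (0.125000, 1.000000, 0.000000, 0.000000)
  k3: at (p, q) = (-0.203125, 1.125000), (dp/dtau, dq/dtau) = (0.125000, 1.000000); Gamma_ppp = 0.000000, Gamma_ppq = 0.000000, Gamma_pqq = 0.000000, Gamma_qpp = 0.000000, Gamma_qpq = 0.000000, Gamma_qqq = 0.000000; k3 = (0.125000, 1.000000, 0.000000, 0.000000)
  k4: at (p, q) = (-0.193750, 1.200000), (dp/dtau, dq/dtau) = (0.125000, 1.000000); Gamma_ppp = 0.000000, Gamma_ppq = 0.000000, Gamma_pqq = 0.000000, Gamma_qpp = 0.000000, Gamma_qpq = 0.000000, Gamma_qqq = 0.000000; k4 = (0.125000, 1.000000, 0.000000, 0.000000)
  Y <- Y + (h/6)(k1 + 2k2 + 2k3 + k4): p = -0.1938, q = 1.2000, dp/dtau = 0.1250, dq/dtau = 1.0000
step 4:
  k1: at (p, q) = (-0.193750, 1.200000), (dp/dtau, dq/dtau) = (0.125000, 1.000000); Gamma_ppp = 0.000000, Gamma_ppq = 0.000000, Gamma_pqq = 0.000000, Gamma_qpp = 0.000000, Gamma_qpq = 0.000000, Gamma_qqq = 0.000000; k1 = (0.125000, 1.000000, 0.000000, 0.000000)
  k2: at (p, q) = (-0.184375, 1.275000), (dp/dtau, dq/dtau) = (0.125000, 1.000000); Gamma_ppp = 0.000000, Gamma_ppq = 0.000000, Gamma_pqq = 0.000000, Gamma_qpp = 0.000000, Gamma_qpq = 0.000000, Gamma_qqq = 0.000000; k2 = (0.125000, 1.000000, 0.000000, 0.000000)
  k3: at (p, q) = (-0.184375, 1.275000), (dp/dtau, dq/dtau) = (0.125000, 1.000000); Gamma_ppp = 0.000000, Gamma_ppq = 0.000000, Gamma_pqq = 0.000000, Gamma_qpp = 0.000000, Gamma_qpq = 0.000000, Gamma_qqq = 0.000000; k3 = (0.125000, 1.000000, 0.000000, 0.000000)
  k4: at (p, q) = (-0.175000, 1.350000), (dp/dtau, dq/dtau) = (0.125000, 1.000000); Gamma_ppp = 0.000000, Gamma_ppq = 0.000000, Gamma_pqq = 0.000000, Gamma_qpp = 0.000000, Gamma_qpq = 0.000000, Gamma_qqq = 0.000000; k4 = (0.125000, 1.000000, 0.000000, 0.000000)
  Y <- Y + (h/6)(k1 + 2k2 + 2k3 + k4): p = -0.1750, q = 1.3500, dp/dtau = 0.1250, dq/dtau = 1.0000


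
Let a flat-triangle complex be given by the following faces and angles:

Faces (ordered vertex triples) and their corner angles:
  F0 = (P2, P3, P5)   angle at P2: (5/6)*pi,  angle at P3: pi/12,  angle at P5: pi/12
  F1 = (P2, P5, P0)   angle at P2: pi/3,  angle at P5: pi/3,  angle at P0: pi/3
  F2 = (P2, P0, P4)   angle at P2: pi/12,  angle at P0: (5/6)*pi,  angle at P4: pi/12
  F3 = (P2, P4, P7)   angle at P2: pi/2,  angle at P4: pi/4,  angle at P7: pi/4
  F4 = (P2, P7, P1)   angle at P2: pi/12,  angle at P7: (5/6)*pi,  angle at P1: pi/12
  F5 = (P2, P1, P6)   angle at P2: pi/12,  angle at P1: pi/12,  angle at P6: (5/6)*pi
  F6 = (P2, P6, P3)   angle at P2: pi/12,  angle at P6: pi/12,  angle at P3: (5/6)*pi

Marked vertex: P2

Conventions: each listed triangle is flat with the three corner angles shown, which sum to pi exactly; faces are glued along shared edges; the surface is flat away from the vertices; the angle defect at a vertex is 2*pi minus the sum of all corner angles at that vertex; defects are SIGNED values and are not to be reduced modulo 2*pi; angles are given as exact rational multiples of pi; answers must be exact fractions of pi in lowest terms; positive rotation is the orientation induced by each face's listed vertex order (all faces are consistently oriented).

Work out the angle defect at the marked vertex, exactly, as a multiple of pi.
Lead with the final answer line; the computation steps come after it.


Answer: defect(P2) = 0

Sum of corner angles at P2: 2*pi
defect = 2*pi - 2*pi


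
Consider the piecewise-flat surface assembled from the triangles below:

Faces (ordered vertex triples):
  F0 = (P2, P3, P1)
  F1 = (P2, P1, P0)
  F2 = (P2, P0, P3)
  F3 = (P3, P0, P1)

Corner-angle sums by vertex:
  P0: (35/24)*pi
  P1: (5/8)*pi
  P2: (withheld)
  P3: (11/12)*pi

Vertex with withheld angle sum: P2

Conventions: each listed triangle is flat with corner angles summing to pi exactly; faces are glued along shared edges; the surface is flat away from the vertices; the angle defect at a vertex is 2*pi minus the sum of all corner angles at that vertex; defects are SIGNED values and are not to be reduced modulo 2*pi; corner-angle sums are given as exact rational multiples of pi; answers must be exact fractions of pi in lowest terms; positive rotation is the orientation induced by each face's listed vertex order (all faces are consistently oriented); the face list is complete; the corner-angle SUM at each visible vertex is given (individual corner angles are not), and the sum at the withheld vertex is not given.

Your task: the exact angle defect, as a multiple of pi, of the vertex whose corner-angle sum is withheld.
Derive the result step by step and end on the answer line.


V = 4, E = 6, F = 4; chi = V - E + F = 2
Gauss-Bonnet: total defect = 2*pi*chi = 4*pi; visible defects sum to 3*pi

Answer: defect(P2) = pi


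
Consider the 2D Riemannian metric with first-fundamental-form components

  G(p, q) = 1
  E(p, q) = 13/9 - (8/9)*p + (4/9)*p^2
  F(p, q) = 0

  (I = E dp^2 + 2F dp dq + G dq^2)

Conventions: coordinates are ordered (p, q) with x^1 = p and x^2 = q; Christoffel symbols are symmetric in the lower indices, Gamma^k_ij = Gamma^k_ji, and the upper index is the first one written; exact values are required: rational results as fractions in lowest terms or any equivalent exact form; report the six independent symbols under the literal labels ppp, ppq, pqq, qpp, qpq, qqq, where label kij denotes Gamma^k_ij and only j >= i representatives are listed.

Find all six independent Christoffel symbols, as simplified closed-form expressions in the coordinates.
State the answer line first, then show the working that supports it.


Answer: Gamma_ppp = (4*p - 4)/(4*p^2 - 8*p + 13), Gamma_ppq = 0, Gamma_pqq = 0, Gamma_qpp = 0, Gamma_qpq = 0, Gamma_qqq = 0

E = 13/9 - (8/9)*p + (4/9)*p^2; F = 0; G = 1
Gamma^k_ij = (1/2) g^{kl} (d_i g_jl + d_j g_il - d_l g_ij), with g^inv = (1/(EG-F^2)) [[G, -F], [-F, E]]
first partials: E_p = -8/9 + (8/9)*p, E_q = 0, F_p = 0, F_q = 0, G_p = 0, G_q = 0
D = EG - F^2 = 13/9 - (8/9)*p + (4/9)*p^2
expanded: Gamma^p_pp = (G E_p - 2F F_p + F E_q)/(2D), Gamma^p_pq = (G E_q - F G_p)/(2D), Gamma^p_qq = (2G F_q - G G_p - F G_q)/(2D), Gamma^q_pp = (2E F_p - E E_q - F E_p)/(2D), Gamma^q_pq = (E G_p - F E_q)/(2D), Gamma^q_qq = (E G_q - 2F F_q + F G_p)/(2D); substitute and cancel common factors


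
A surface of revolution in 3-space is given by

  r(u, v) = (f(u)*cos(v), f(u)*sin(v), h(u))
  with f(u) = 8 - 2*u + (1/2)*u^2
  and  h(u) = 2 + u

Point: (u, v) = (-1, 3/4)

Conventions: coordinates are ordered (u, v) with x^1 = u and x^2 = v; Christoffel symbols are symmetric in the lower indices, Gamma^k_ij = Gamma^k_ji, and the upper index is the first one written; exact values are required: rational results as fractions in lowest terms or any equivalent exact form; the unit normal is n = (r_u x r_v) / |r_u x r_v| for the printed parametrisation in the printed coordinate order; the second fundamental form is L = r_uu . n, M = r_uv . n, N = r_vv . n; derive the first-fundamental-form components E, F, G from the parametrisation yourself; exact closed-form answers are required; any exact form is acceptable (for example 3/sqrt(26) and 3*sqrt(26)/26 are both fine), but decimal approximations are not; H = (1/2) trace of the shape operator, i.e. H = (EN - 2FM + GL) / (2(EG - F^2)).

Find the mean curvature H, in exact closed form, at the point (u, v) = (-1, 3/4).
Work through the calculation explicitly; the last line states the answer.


f = 21/2, f' = -3, f'' = 1, h' = 1, h'' = 0
E = 10, F = 0, G = 441/4; answer radicand W^2 = 10
unnormalised second-form numerators: l = -1, m = 0, n = 21/2; L = l/sqrt(10), and similarly M = m/sqrt(W^2), N = n/sqrt(W^2)
H = (E*n - 2*F*m + G*l) / (2*(EG - F^2)*sqrt(W^2)); E*n - 2*F*m + G*l = -21/4, EG - F^2 = 2205/2, so H = (-1/420)/sqrt(10)

Answer: H = -sqrt(10)/4200


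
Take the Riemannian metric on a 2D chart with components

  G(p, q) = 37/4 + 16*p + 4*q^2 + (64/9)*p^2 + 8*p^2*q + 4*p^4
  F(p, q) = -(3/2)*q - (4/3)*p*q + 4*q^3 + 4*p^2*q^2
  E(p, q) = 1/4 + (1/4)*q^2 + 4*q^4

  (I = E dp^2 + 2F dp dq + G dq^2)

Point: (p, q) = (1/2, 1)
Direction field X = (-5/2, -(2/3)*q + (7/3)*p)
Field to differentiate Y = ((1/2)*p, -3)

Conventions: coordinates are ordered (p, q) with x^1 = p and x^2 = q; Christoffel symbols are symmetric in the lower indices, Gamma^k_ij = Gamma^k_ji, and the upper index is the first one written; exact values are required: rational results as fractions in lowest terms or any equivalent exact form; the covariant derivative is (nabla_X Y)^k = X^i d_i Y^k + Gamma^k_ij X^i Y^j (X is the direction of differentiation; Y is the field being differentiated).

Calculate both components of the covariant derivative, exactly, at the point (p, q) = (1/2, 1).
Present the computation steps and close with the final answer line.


E = 9/2, F = 17/6, G = 455/18 at the point
E_p = 0, E_q = 33/2, F_p = 8/3, F_q = 71/6, G_p = 298/9, G_q = 10
EG - F^2 = 1903/18;  g^inv = (18/1903) * [[455/18, -17/6], [-17/6, 9/2]]
first-kind symbols [ij,l] = (1/2)(d_i g_jl + d_j g_il - d_l g_ij): [pp,p] = E_p/2 = 0, [pp,q] = F_p - E_q/2 = -67/12, [pq,p] = E_q/2 = 33/4, [pq,q] = G_p/2 = 149/9, [qq,p] = F_q - G_p/2 = -85/18, [qq,q] = G_q/2 = 5
Gamma^p_ij = (G*[ij,p] - F*[ij,q])/(EG - F^2), Gamma^q_ij = (E*[ij,q] - F*[ij,p])/(EG - F^2)
Gamma_ppp = 1139/7612, Gamma_ppq = 34913/22836, Gamma_pqq = -43265/34254, Gamma_qpp = -1809/7612, Gamma_qpq = 3681/7612, Gamma_qqq = 3875/11418
X = (-5/2, 1/2), Y = (1/4, -3) at the point

Answer: (nabla_X Y)^p = 23233/1903, (nabla_X Y)^q = 101293/30448
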